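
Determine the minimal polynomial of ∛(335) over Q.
m_α(x) = x^3 - 335

α satisfies α^3 = 335, so x^3 - 335 annihilates α. By the rational root test, a rational root p/q (in lowest terms) of x^3 - 335 would satisfy p^3 = 335 q^3, forcing q = 1 and p^3 = 335; but 335 is not a perfect cube, contradiction. A monic cubic over Q with no rational root is irreducible (any nontrivial factorization would include a linear factor). Hence x^3 - 335 is the minimal polynomial of α, and in particular [Q(α):Q] = 3.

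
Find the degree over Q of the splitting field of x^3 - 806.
[K : Q] = 6

The roots of x^3 - 806 are ∛806, ω∛806, ω^2∛806 where ω = e^(2πi/3) is a primitive cube root of unity, so K = Q(∛806, ω). Now [Q(∛806):Q] = 3 (since 806 is not a perfect cube, x^3 - 806 is irreducible) and [Q(ω):Q] = 2. Both 2 and 3 divide [K:Q], and [K:Q] ≤ 3·2 = 6, so [K:Q] = 6. (Equivalently: Q(∛806) ⊂ R but ω ∉ R, so [K : Q(∛806)] = 2.)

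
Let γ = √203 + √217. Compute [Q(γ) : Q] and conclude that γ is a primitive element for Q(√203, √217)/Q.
[Q(γ) : Q] = 4 (equivalently, Q(γ) = Q(√203, √217))

Obviously Q(γ) ⊆ Q(√203, √217), and [Q(√203, √217):Q] = 4 (since 203, 217 are distinct squarefree integers > 1 with 44051 not a perfect square). To show equality we compute the minimal polynomial of γ. From γ = √203 + √217: γ^2 = 203 + 2√(44051) + 217 = 420 + 2√(44051), so γ^2 - 420 = 2√(44051); squaring, (γ^2 - 420)^2 = 4·44051, i.e. γ^4 - 840γ^2 + 176400 - 176204 = 0, i.e. γ^4 - 840γ^2 + 196 = 0. So γ is a root of x^4 - 840x^2 + 196. This polynomial is irreducible over Q: it has no rational root (each ±√203 ± √217 is irrational), and any factorization into two quadratics over Q would force √(44051) ∈ Q (pairing opposite roots) or √203, √217 ∈ Q (other pairings), all impossible. Hence [Q(γ):Q] = 4 = [Q(√203, √217):Q], so Q(γ) = Q(√203, √217).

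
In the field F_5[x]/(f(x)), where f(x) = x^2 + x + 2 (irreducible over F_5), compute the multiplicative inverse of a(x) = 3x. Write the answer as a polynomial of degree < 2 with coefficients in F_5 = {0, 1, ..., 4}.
a(x)^(-1) ≡ 4x + 4 (mod f(x))

Since f is irreducible over F_5, F_5[x]/(f) is a field and a(x) ≠ 0 has an inverse. Apply the extended Euclidean algorithm to f(x) and a(x) in F_5[x]: f(x) = (2x + 2)·a(x) + (2). The last nonzero remainder is the constant 2 = gcd(f, a) in F_5. Back-substituting through the division chain expresses 2 = s(x)·a(x) + t(x)·f(x) with s(x) ≡ 3x + 3 (mod f), so (3x + 3)·a(x) ≡ 2 (mod f). Multiplying by 2^(-1) ≡ 3 in F_5 gives a(x)^(-1) ≡ 3·(3x + 3) ≡ 4x + 4 (mod f). Check: (3x)·(4x + 4) = 2x^2 + 2x ≡ 1 (mod x^2 + x + 2).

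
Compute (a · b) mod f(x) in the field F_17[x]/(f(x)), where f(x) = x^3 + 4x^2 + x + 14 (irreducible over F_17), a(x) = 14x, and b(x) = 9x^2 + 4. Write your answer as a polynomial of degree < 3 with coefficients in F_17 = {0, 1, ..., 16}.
a · b ≡ 6x^2 + 15x + 4 (mod f(x))

Multiply in F_17[x]: a(x)·b(x) = (14x)·(9x^2 + 4) = 7x^3 + 5x. This has degree ≥ 3, so divide by f(x) over F_17: 7x^3 + 5x = (7)·(x^3 + 4x^2 + x + 14) + (6x^2 + 15x + 4). Hence a·b ≡ 6x^2 + 15x + 4 (mod f). (F_17[x]/(f) is a field with 17^3 = 4913 elements since f is irreducible of degree 3.)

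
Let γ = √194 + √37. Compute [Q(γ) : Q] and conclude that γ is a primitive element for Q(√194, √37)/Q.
[Q(γ) : Q] = 4 (equivalently, Q(γ) = Q(√194, √37))

Obviously Q(γ) ⊆ Q(√194, √37), and [Q(√194, √37):Q] = 4 (since 194, 37 are distinct squarefree integers > 1 with 7178 not a perfect square). To show equality we compute the minimal polynomial of γ. From γ = √194 + √37: γ^2 = 194 + 2√(7178) + 37 = 231 + 2√(7178), so γ^2 - 231 = 2√(7178); squaring, (γ^2 - 231)^2 = 4·7178, i.e. γ^4 - 462γ^2 + 53361 - 28712 = 0, i.e. γ^4 - 462γ^2 + 24649 = 0. So γ is a root of x^4 - 462x^2 + 24649. This polynomial is irreducible over Q: it has no rational root (each ±√194 ± √37 is irrational), and any factorization into two quadratics over Q would force √(7178) ∈ Q (pairing opposite roots) or √194, √37 ∈ Q (other pairings), all impossible. Hence [Q(γ):Q] = 4 = [Q(√194, √37):Q], so Q(γ) = Q(√194, √37).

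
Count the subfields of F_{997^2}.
F_{997^2} has 2 subfields

The subfields of F_{p^n} are exactly the fields F_{p^d} for d | n (each is the fixed field of the unique index-d subgroup of Gal(F_{p^n}/F_p) ≅ Z/nZ). The divisors of n = 2 are {1, 2}, giving 2 subfields: F_{997^1}, F_{997^2}.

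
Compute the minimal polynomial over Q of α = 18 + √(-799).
m_α(x) = x^2 - 36x + 1123

From α - 18 = √(-799), squaring gives (α - 18)^2 = -799, i.e. α^2 - 36α + 324 = -799, so α^2 - 36α + 1123 = 0. The discriminant of x^2 - 36x + 1123 is (-36)^2 - 4·(1123) = 1296 - 4492 = -3196, and 4·(-799) is not a perfect square in Q since -799 is squarefree and ≠ 1. Hence x^2 - 36x + 1123 is irreducible over Q and is the minimal polynomial of α.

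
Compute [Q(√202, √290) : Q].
[Q(√202, √290) : Q] = 4

[Q(√202):Q] = 2 (min poly x^2 - 202, irreducible since 202 is squarefree > 1). For the top step, suppose √290 ∈ Q(√202), say √290 = c + d√202 with c, d ∈ Q. Squaring: 290 = c^2 + 202d^2 + 2cd√202. Since √202 ∉ Q this forces 2cd = 0. If d = 0 then √290 = c ∈ Q, contradicting 290 squarefree > 1. If c = 0 then 290 = 202d^2, so 202·290 = (202d)^2 is a perfect square in Q — but 202·290 = 58580 is not a perfect square (since 202 and 290 are distinct squarefree integers). Contradiction. Hence √290 ∉ Q(√202), so x^2 - 290 stays irreducible over Q(√202) and [Q(√202, √290) : Q(√202)] = 2. By the tower law, [Q(√202, √290) : Q] = 2 · 2 = 4.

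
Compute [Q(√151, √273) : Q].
[Q(√151, √273) : Q] = 4

[Q(√151):Q] = 2 (min poly x^2 - 151, irreducible since 151 is squarefree > 1). For the top step, suppose √273 ∈ Q(√151), say √273 = c + d√151 with c, d ∈ Q. Squaring: 273 = c^2 + 151d^2 + 2cd√151. Since √151 ∉ Q this forces 2cd = 0. If d = 0 then √273 = c ∈ Q, contradicting 273 squarefree > 1. If c = 0 then 273 = 151d^2, so 151·273 = (151d)^2 is a perfect square in Q — but 151·273 = 41223 is not a perfect square (since 151 and 273 are distinct squarefree integers). Contradiction. Hence √273 ∉ Q(√151), so x^2 - 273 stays irreducible over Q(√151) and [Q(√151, √273) : Q(√151)] = 2. By the tower law, [Q(√151, √273) : Q] = 2 · 2 = 4.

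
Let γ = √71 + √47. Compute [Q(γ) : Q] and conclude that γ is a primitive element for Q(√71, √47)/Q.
[Q(γ) : Q] = 4 (equivalently, Q(γ) = Q(√71, √47))

Obviously Q(γ) ⊆ Q(√71, √47), and [Q(√71, √47):Q] = 4 (since 71, 47 are distinct squarefree integers > 1 with 3337 not a perfect square). To show equality we compute the minimal polynomial of γ. From γ = √71 + √47: γ^2 = 71 + 2√(3337) + 47 = 118 + 2√(3337), so γ^2 - 118 = 2√(3337); squaring, (γ^2 - 118)^2 = 4·3337, i.e. γ^4 - 236γ^2 + 13924 - 13348 = 0, i.e. γ^4 - 236γ^2 + 576 = 0. So γ is a root of x^4 - 236x^2 + 576. This polynomial is irreducible over Q: it has no rational root (each ±√71 ± √47 is irrational), and any factorization into two quadratics over Q would force √(3337) ∈ Q (pairing opposite roots) or √71, √47 ∈ Q (other pairings), all impossible. Hence [Q(γ):Q] = 4 = [Q(√71, √47):Q], so Q(γ) = Q(√71, √47).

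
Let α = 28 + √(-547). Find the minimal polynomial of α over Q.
m_α(x) = x^2 - 56x + 1331

From α - 28 = √(-547), squaring gives (α - 28)^2 = -547, i.e. α^2 - 56α + 784 = -547, so α^2 - 56α + 1331 = 0. The discriminant of x^2 - 56x + 1331 is (-56)^2 - 4·(1331) = 3136 - 5324 = -2188, and 4·(-547) is not a perfect square in Q since -547 is squarefree and ≠ 1. Hence x^2 - 56x + 1331 is irreducible over Q and is the minimal polynomial of α.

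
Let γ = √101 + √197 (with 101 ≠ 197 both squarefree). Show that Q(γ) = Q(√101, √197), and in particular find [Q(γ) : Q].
[Q(γ) : Q] = 4 (equivalently, Q(γ) = Q(√101, √197))

Obviously Q(γ) ⊆ Q(√101, √197), and [Q(√101, √197):Q] = 4 (since 101, 197 are distinct squarefree integers > 1 with 19897 not a perfect square). To show equality we compute the minimal polynomial of γ. From γ = √101 + √197: γ^2 = 101 + 2√(19897) + 197 = 298 + 2√(19897), so γ^2 - 298 = 2√(19897); squaring, (γ^2 - 298)^2 = 4·19897, i.e. γ^4 - 596γ^2 + 88804 - 79588 = 0, i.e. γ^4 - 596γ^2 + 9216 = 0. So γ is a root of x^4 - 596x^2 + 9216. This polynomial is irreducible over Q: it has no rational root (each ±√101 ± √197 is irrational), and any factorization into two quadratics over Q would force √(19897) ∈ Q (pairing opposite roots) or √101, √197 ∈ Q (other pairings), all impossible. Hence [Q(γ):Q] = 4 = [Q(√101, √197):Q], so Q(γ) = Q(√101, √197).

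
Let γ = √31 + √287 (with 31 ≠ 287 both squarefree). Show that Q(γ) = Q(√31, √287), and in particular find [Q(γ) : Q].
[Q(γ) : Q] = 4 (equivalently, Q(γ) = Q(√31, √287))

Obviously Q(γ) ⊆ Q(√31, √287), and [Q(√31, √287):Q] = 4 (since 31, 287 are distinct squarefree integers > 1 with 8897 not a perfect square). To show equality we compute the minimal polynomial of γ. From γ = √31 + √287: γ^2 = 31 + 2√(8897) + 287 = 318 + 2√(8897), so γ^2 - 318 = 2√(8897); squaring, (γ^2 - 318)^2 = 4·8897, i.e. γ^4 - 636γ^2 + 101124 - 35588 = 0, i.e. γ^4 - 636γ^2 + 65536 = 0. So γ is a root of x^4 - 636x^2 + 65536. This polynomial is irreducible over Q: it has no rational root (each ±√31 ± √287 is irrational), and any factorization into two quadratics over Q would force √(8897) ∈ Q (pairing opposite roots) or √31, √287 ∈ Q (other pairings), all impossible. Hence [Q(γ):Q] = 4 = [Q(√31, √287):Q], so Q(γ) = Q(√31, √287).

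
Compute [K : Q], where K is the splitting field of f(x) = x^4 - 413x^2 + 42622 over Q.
[K : Q] = 4

Solving the quadratic in x^2: x^2 = (413 ± √(413^2 - 4·42622))/2 = (413 ± √81)/2 = (413 ± 9)/2, giving x^2 = 202 or x^2 = 211. So f(x) = (x^2 - 202)(x^2 - 211) and the roots of f are ±√202, ±√211. Hence the splitting field is K = Q(√202, √211). Since 202 and 211 are distinct squarefree integers > 1, their product 42622 is not a perfect square, so √211 ∉ Q(√202). By the tower law [K:Q] = [Q(√202,√211):Q(√202)] · [Q(√202):Q] = 2 · 2 = 4.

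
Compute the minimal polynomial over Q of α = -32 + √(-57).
m_α(x) = x^2 + 64x + 1081

From α + 32 = √(-57), squaring gives (α + 32)^2 = -57, i.e. α^2 + 64α + 1024 = -57, so α^2 + 64α + 1081 = 0. The discriminant of x^2 + 64x + 1081 is (64)^2 - 4·(1081) = 4096 - 4324 = -228, and 4·(-57) is not a perfect square in Q since -57 is squarefree and ≠ 1. Hence x^2 + 64x + 1081 is irreducible over Q and is the minimal polynomial of α.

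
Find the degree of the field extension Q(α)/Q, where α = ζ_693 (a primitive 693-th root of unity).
[Q(α):Q] = 360

The minimal polynomial of ζ_693 over Q is the 693-th cyclotomic polynomial Φ_693(x), which is irreducible over Q and has degree φ(693) = 360. Hence [Q(α):Q] = φ(693) = 360.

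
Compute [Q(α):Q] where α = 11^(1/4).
[Q(α):Q] = 4

α is a root of x^4 - 11. By Eisenstein's criterion at the prime p = 11 (which divides the constant term 11 but p^2 = 121 does not, since 11 is squarefree), x^4 - 11 is irreducible over Q. Hence [Q(α):Q] = 4.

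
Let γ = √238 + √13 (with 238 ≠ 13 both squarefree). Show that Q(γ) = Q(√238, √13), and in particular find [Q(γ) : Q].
[Q(γ) : Q] = 4 (equivalently, Q(γ) = Q(√238, √13))

Obviously Q(γ) ⊆ Q(√238, √13), and [Q(√238, √13):Q] = 4 (since 238, 13 are distinct squarefree integers > 1 with 3094 not a perfect square). To show equality we compute the minimal polynomial of γ. From γ = √238 + √13: γ^2 = 238 + 2√(3094) + 13 = 251 + 2√(3094), so γ^2 - 251 = 2√(3094); squaring, (γ^2 - 251)^2 = 4·3094, i.e. γ^4 - 502γ^2 + 63001 - 12376 = 0, i.e. γ^4 - 502γ^2 + 50625 = 0. So γ is a root of x^4 - 502x^2 + 50625. This polynomial is irreducible over Q: it has no rational root (each ±√238 ± √13 is irrational), and any factorization into two quadratics over Q would force √(3094) ∈ Q (pairing opposite roots) or √238, √13 ∈ Q (other pairings), all impossible. Hence [Q(γ):Q] = 4 = [Q(√238, √13):Q], so Q(γ) = Q(√238, √13).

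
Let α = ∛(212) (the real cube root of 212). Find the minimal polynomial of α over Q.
m_α(x) = x^3 - 212

α satisfies α^3 = 212, so x^3 - 212 annihilates α. By the rational root test, a rational root p/q (in lowest terms) of x^3 - 212 would satisfy p^3 = 212 q^3, forcing q = 1 and p^3 = 212; but 212 is not a perfect cube, contradiction. A monic cubic over Q with no rational root is irreducible (any nontrivial factorization would include a linear factor). Hence x^3 - 212 is the minimal polynomial of α, and in particular [Q(α):Q] = 3.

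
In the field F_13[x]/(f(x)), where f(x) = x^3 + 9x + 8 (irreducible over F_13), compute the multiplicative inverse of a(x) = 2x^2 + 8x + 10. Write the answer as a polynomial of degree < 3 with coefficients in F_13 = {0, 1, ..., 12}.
a(x)^(-1) ≡ 8x^2 + 7x + 4 (mod f(x))

Since f is irreducible over F_13, F_13[x]/(f) is a field and a(x) ≠ 0 has an inverse. Apply the extended Euclidean algorithm to f(x) and a(x) in F_13[x]: f(x) = (7x + 11)·a(x) + (7x + 2);  a(x) = (4x)·(7x + 2) + (10). The last nonzero remainder is the constant 10 = gcd(f, a) in F_13. Back-substituting through the division chain expresses 10 = s(x)·a(x) + t(x)·f(x) with s(x) ≡ 2x^2 + 5x + 1 (mod f), so (2x^2 + 5x + 1)·a(x) ≡ 10 (mod f). Multiplying by 10^(-1) ≡ 4 in F_13 gives a(x)^(-1) ≡ 4·(2x^2 + 5x + 1) ≡ 8x^2 + 7x + 4 (mod f). Check: (2x^2 + 8x + 10)·(8x^2 + 7x + 4) = 3x^4 + x^2 + 11x + 1 ≡ 1 (mod x^3 + 9x + 8).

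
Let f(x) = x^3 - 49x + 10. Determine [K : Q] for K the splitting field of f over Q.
[K : Q] = 6

By the rational root test, any rational root of the monic integer polynomial f(x) = x^3 - 49x + 10 must be an integer dividing the constant term 10, i.e. one of ±{1, 2, 5, 10}. Evaluating: f(1) = -38, f(-1) = 58, f(2) = -80, f(-2) = 100, f(5) = -110, f(-5) = 130, f(10) = 520, f(-10) = -500; none is 0, so f has no rational root and is therefore irreducible over Q (a cubic with no linear factor over a field is irreducible). For an irreducible cubic, the Galois group is A_3 or S_3 according as the discriminant disc(f) = -4a^3 - 27b^2 = -4·(-49)^3 - 27·(10)^2 = 467896 is or is not a square in Q. Here disc(f) = 467896 is not a perfect square in Q, so the Galois group of f over Q is not contained in A_3 and must be all of S_3. The splitting field has degree |S_3| = 6 over Q, so [K : Q] = 6.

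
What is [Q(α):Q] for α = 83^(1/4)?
[Q(α):Q] = 4

α is a root of x^4 - 83. By Eisenstein's criterion at the prime p = 83 (which divides the constant term 83 but p^2 = 6889 does not, since 83 is squarefree), x^4 - 83 is irreducible over Q. Hence [Q(α):Q] = 4.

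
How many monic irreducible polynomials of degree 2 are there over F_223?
There are 24753 monic irreducible polynomials of degree 2 over F_223

Each element of F_{223^2} that lies in no proper subfield is a root of exactly one monic irreducible of degree 2 over F_223, and each such polynomial has 2 distinct roots in F_{223^2}. By Möbius inversion the count is N_223(2) = (1/2) Σ_{d|2} μ(2/d) · 223^d = (1/2)(μ(2)·223^1 + μ(1)·223^2) = 49506/2 = 24753.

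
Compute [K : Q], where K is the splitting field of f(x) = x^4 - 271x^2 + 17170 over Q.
[K : Q] = 4

Solving the quadratic in x^2: x^2 = (271 ± √(271^2 - 4·17170))/2 = (271 ± √4761)/2 = (271 ± 69)/2, giving x^2 = 101 or x^2 = 170. So f(x) = (x^2 - 101)(x^2 - 170) and the roots of f are ±√101, ±√170. Hence the splitting field is K = Q(√101, √170). Since 101 and 170 are distinct squarefree integers > 1, their product 17170 is not a perfect square, so √170 ∉ Q(√101). By the tower law [K:Q] = [Q(√101,√170):Q(√101)] · [Q(√101):Q] = 2 · 2 = 4.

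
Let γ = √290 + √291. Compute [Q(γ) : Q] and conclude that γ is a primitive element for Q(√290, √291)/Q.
[Q(γ) : Q] = 4 (equivalently, Q(γ) = Q(√290, √291))

Obviously Q(γ) ⊆ Q(√290, √291), and [Q(√290, √291):Q] = 4 (since 290, 291 are distinct squarefree integers > 1 with 84390 not a perfect square). To show equality we compute the minimal polynomial of γ. From γ = √290 + √291: γ^2 = 290 + 2√(84390) + 291 = 581 + 2√(84390), so γ^2 - 581 = 2√(84390); squaring, (γ^2 - 581)^2 = 4·84390, i.e. γ^4 - 1162γ^2 + 337561 - 337560 = 0, i.e. γ^4 - 1162γ^2 + 1 = 0. So γ is a root of x^4 - 1162x^2 + 1. This polynomial is irreducible over Q: it has no rational root (each ±√290 ± √291 is irrational), and any factorization into two quadratics over Q would force √(84390) ∈ Q (pairing opposite roots) or √290, √291 ∈ Q (other pairings), all impossible. Hence [Q(γ):Q] = 4 = [Q(√290, √291):Q], so Q(γ) = Q(√290, √291).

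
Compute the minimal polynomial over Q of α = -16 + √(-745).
m_α(x) = x^2 + 32x + 1001

From α + 16 = √(-745), squaring gives (α + 16)^2 = -745, i.e. α^2 + 32α + 256 = -745, so α^2 + 32α + 1001 = 0. The discriminant of x^2 + 32x + 1001 is (32)^2 - 4·(1001) = 1024 - 4004 = -2980, and 4·(-745) is not a perfect square in Q since -745 is squarefree and ≠ 1. Hence x^2 + 32x + 1001 is irreducible over Q and is the minimal polynomial of α.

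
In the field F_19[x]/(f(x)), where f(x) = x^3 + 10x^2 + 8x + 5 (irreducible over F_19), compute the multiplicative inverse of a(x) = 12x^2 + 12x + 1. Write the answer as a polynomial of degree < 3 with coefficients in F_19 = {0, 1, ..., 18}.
a(x)^(-1) ≡ 13x^2 + 10x + 3 (mod f(x))

Since f is irreducible over F_19, F_19[x]/(f) is a field and a(x) ≠ 0 has an inverse. Apply the extended Euclidean algorithm to f(x) and a(x) in F_19[x]: f(x) = (8x + 15)·a(x) + (10x + 9);  a(x) = (5x + 10)·(10x + 9) + (6). The last nonzero remainder is the constant 6 = gcd(f, a) in F_19. Back-substituting through the division chain expresses 6 = s(x)·a(x) + t(x)·f(x) with s(x) ≡ 2x^2 + 3x + 18 (mod f), so (2x^2 + 3x + 18)·a(x) ≡ 6 (mod f). Multiplying by 6^(-1) ≡ 16 in F_19 gives a(x)^(-1) ≡ 16·(2x^2 + 3x + 18) ≡ 13x^2 + 10x + 3 (mod f). Check: (12x^2 + 12x + 1)·(13x^2 + 10x + 3) = 4x^4 + 10x^3 + 17x^2 + 8x + 3 ≡ 1 (mod x^3 + 10x^2 + 8x + 5).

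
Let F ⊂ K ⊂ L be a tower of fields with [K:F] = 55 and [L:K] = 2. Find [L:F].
[L:F] = 110

The tower law says that for any tower of field extensions F ⊂ K ⊂ L with finite degrees, [L:F] = [L:K] · [K:F]. Here this gives [L:F] = 2 · 55 = 110.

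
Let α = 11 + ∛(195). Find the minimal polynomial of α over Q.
m_α(x) = x^3 - 33x^2 + 363x - 1526

Set β = α - 11 = ∛(195), so β^3 = 195. Then (α - 11)^3 - 195 = 0, i.e. α is a root of g(x) = (x - 11)^3 - 195 = x^3 - 33x^2 + 363x - 1526. Since g(x) = h(x - 11) where h(x) = x^3 - 195, and h is irreducible over Q (because 195 is not a perfect cube, so h has no rational root, and a monic cubic with no rational root is irreducible), g is also irreducible (irreducibility is preserved under the substitution x → x - 11). Hence m_α(x) = x^3 - 33x^2 + 363x - 1526.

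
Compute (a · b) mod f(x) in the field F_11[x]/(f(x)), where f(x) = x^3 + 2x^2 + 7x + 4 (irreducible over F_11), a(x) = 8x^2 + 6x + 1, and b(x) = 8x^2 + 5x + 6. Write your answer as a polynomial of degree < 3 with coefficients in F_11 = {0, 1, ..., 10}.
a · b ≡ 4x^2 + 10x + 1 (mod f(x))

Multiply in F_11[x]: a(x)·b(x) = (8x^2 + 6x + 1)·(8x^2 + 5x + 6) = 9x^4 + 9x^2 + 8x + 6. This has degree ≥ 3, so divide by f(x) over F_11: 9x^4 + 9x^2 + 8x + 6 = (9x + 4)·(x^3 + 2x^2 + 7x + 4) + (4x^2 + 10x + 1). Hence a·b ≡ 4x^2 + 10x + 1 (mod f). (F_11[x]/(f) is a field with 11^3 = 1331 elements since f is irreducible of degree 3.)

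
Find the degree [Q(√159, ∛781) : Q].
[Q(√159, ∛781) : Q] = 6

Let L = Q(√159, ∛781). Since Q(√159) ⊂ L and [Q(√159):Q] = 2, the tower law gives 2 | [L:Q]. Likewise Q(∛781) ⊂ L with [Q(∛781):Q] = 3 (because 781 is not a perfect cube), so 3 | [L:Q]. As gcd(2,3) = 1, [L:Q] is divisible by 6. Conversely L is generated over Q by √159 and ∛781, so [L:Q] ≤ 2·3 = 6. Therefore [Q(√159, ∛781) : Q] = 6.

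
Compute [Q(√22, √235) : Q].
[Q(√22, √235) : Q] = 4

[Q(√22):Q] = 2 (min poly x^2 - 22, irreducible since 22 is squarefree > 1). For the top step, suppose √235 ∈ Q(√22), say √235 = c + d√22 with c, d ∈ Q. Squaring: 235 = c^2 + 22d^2 + 2cd√22. Since √22 ∉ Q this forces 2cd = 0. If d = 0 then √235 = c ∈ Q, contradicting 235 squarefree > 1. If c = 0 then 235 = 22d^2, so 22·235 = (22d)^2 is a perfect square in Q — but 22·235 = 5170 is not a perfect square (since 22 and 235 are distinct squarefree integers). Contradiction. Hence √235 ∉ Q(√22), so x^2 - 235 stays irreducible over Q(√22) and [Q(√22, √235) : Q(√22)] = 2. By the tower law, [Q(√22, √235) : Q] = 2 · 2 = 4.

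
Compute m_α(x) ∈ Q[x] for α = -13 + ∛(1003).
m_α(x) = x^3 + 39x^2 + 507x + 1194

Set β = α + 13 = ∛(1003), so β^3 = 1003. Then (α + 13)^3 - 1003 = 0, i.e. α is a root of g(x) = (x + 13)^3 - 1003 = x^3 + 39x^2 + 507x + 1194. Since g(x) = h(x + 13) where h(x) = x^3 - 1003, and h is irreducible over Q (because 1003 is not a perfect cube, so h has no rational root, and a monic cubic with no rational root is irreducible), g is also irreducible (irreducibility is preserved under the substitution x → x + 13). Hence m_α(x) = x^3 + 39x^2 + 507x + 1194.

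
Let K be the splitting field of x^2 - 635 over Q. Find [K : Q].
[K : Q] = 2

f(x) = x^2 - 635 factors as (x - √635)(x + √635). The splitting field is K = Q(√635). Since 635 is squarefree and > 1, it is not a perfect square, so x^2 - 635 is irreducible over Q and [Q(√635) : Q] = 2. Hence [K : Q] = 2.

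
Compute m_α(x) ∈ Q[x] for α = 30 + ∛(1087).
m_α(x) = x^3 - 90x^2 + 2700x - 28087

Set β = α - 30 = ∛(1087), so β^3 = 1087. Then (α - 30)^3 - 1087 = 0, i.e. α is a root of g(x) = (x - 30)^3 - 1087 = x^3 - 90x^2 + 2700x - 28087. Since g(x) = h(x - 30) where h(x) = x^3 - 1087, and h is irreducible over Q (because 1087 is not a perfect cube, so h has no rational root, and a monic cubic with no rational root is irreducible), g is also irreducible (irreducibility is preserved under the substitution x → x - 30). Hence m_α(x) = x^3 - 90x^2 + 2700x - 28087.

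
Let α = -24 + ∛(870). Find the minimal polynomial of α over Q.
m_α(x) = x^3 + 72x^2 + 1728x + 12954

Set β = α + 24 = ∛(870), so β^3 = 870. Then (α + 24)^3 - 870 = 0, i.e. α is a root of g(x) = (x + 24)^3 - 870 = x^3 + 72x^2 + 1728x + 12954. Since g(x) = h(x + 24) where h(x) = x^3 - 870, and h is irreducible over Q (because 870 is not a perfect cube, so h has no rational root, and a monic cubic with no rational root is irreducible), g is also irreducible (irreducibility is preserved under the substitution x → x + 24). Hence m_α(x) = x^3 + 72x^2 + 1728x + 12954.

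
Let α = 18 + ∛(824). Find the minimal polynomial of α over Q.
m_α(x) = x^3 - 54x^2 + 972x - 6656

Set β = α - 18 = ∛(824), so β^3 = 824. Then (α - 18)^3 - 824 = 0, i.e. α is a root of g(x) = (x - 18)^3 - 824 = x^3 - 54x^2 + 972x - 6656. Since g(x) = h(x - 18) where h(x) = x^3 - 824, and h is irreducible over Q (because 824 is not a perfect cube, so h has no rational root, and a monic cubic with no rational root is irreducible), g is also irreducible (irreducibility is preserved under the substitution x → x - 18). Hence m_α(x) = x^3 - 54x^2 + 972x - 6656.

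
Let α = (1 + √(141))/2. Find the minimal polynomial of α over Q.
m_α(x) = x^2 - x - 35

From 2α - 1 = √(141), squaring gives (2α - 1)^2 = 141, i.e. 4α^2 - 4α + 1 = 141, so α^2 - α + (1 - 141)/4 = 0. Since 141 ≡ 1 (mod 4), (1 - 141)/4 = -35 ∈ Z. The polynomial x^2 - x - 35 has discriminant 1 - 4·(-35) = 141, which is not a perfect square in Q (d = 141 is squarefree and ≠ 1), so x^2 - x - 35 is irreducible over Q. It is the minimal polynomial of α.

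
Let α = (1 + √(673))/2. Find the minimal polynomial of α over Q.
m_α(x) = x^2 - x - 168

From 2α - 1 = √(673), squaring gives (2α - 1)^2 = 673, i.e. 4α^2 - 4α + 1 = 673, so α^2 - α + (1 - 673)/4 = 0. Since 673 ≡ 1 (mod 4), (1 - 673)/4 = -168 ∈ Z. The polynomial x^2 - x - 168 has discriminant 1 - 4·(-168) = 673, which is not a perfect square in Q (d = 673 is squarefree and ≠ 1), so x^2 - x - 168 is irreducible over Q. It is the minimal polynomial of α.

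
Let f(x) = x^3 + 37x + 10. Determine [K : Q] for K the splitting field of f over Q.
[K : Q] = 6

By the rational root test, any rational root of the monic integer polynomial f(x) = x^3 + 37x + 10 must be an integer dividing the constant term 10, i.e. one of ±{1, 2, 5, 10}. Evaluating: f(1) = 48, f(-1) = -28, f(2) = 92, f(-2) = -72, f(5) = 320, f(-5) = -300, f(10) = 1380, f(-10) = -1360; none is 0, so f has no rational root and is therefore irreducible over Q (a cubic with no linear factor over a field is irreducible). For an irreducible cubic, the Galois group is A_3 or S_3 according as the discriminant disc(f) = -4a^3 - 27b^2 = -4·(37)^3 - 27·(10)^2 = -205312 is or is not a square in Q. Here disc(f) = -205312 is not a perfect square in Q, so the Galois group of f over Q is not contained in A_3 and must be all of S_3. The splitting field has degree |S_3| = 6 over Q, so [K : Q] = 6.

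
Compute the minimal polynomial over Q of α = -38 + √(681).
m_α(x) = x^2 + 76x + 763

From α + 38 = √(681), squaring gives (α + 38)^2 = 681, i.e. α^2 + 76α + 1444 = 681, so α^2 + 76α + 763 = 0. The discriminant of x^2 + 76x + 763 is (76)^2 - 4·(763) = 5776 - 3052 = 2724, and 4·(681) is not a perfect square in Q since 681 is squarefree and ≠ 1. Hence x^2 + 76x + 763 is irreducible over Q and is the minimal polynomial of α.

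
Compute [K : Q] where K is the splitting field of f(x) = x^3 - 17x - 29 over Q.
[K : Q] = 6

By the rational root test, any rational root of the monic integer polynomial f(x) = x^3 - 17x - 29 must be an integer dividing the constant term -29, i.e. one of ±{1, 29}. Evaluating: f(1) = -45, f(-1) = -13, f(29) = 23867, f(-29) = -23925; none is 0, so f has no rational root and is therefore irreducible over Q (a cubic with no linear factor over a field is irreducible). For an irreducible cubic, the Galois group is A_3 or S_3 according as the discriminant disc(f) = -4a^3 - 27b^2 = -4·(-17)^3 - 27·(-29)^2 = -3055 is or is not a square in Q. Here disc(f) = -3055 is not a perfect square in Q, so the Galois group of f over Q is not contained in A_3 and must be all of S_3. The splitting field has degree |S_3| = 6 over Q, so [K : Q] = 6.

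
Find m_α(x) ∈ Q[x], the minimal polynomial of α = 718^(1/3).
m_α(x) = x^3 - 718

α satisfies α^3 = 718, so x^3 - 718 annihilates α. By the rational root test, a rational root p/q (in lowest terms) of x^3 - 718 would satisfy p^3 = 718 q^3, forcing q = 1 and p^3 = 718; but 718 is not a perfect cube, contradiction. A monic cubic over Q with no rational root is irreducible (any nontrivial factorization would include a linear factor). Hence x^3 - 718 is the minimal polynomial of α, and in particular [Q(α):Q] = 3.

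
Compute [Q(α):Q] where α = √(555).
[Q(α):Q] = 2

[Q(α):Q] equals the degree of the minimal polynomial of α. Here α^2 = 555 and x^2 - 555 is irreducible (d = 555 is squarefree, ≠ 1, hence not a square), so deg(m_α) = 2. Thus [Q(α):Q] = 2.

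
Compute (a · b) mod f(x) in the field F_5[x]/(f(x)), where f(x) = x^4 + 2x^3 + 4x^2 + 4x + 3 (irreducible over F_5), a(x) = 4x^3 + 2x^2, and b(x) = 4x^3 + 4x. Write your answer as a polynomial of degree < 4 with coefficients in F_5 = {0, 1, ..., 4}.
a · b ≡ 3x^2 + 2x (mod f(x))

Multiply in F_5[x]: a(x)·b(x) = (4x^3 + 2x^2)·(4x^3 + 4x) = x^6 + 3x^5 + x^4 + 3x^3. This has degree ≥ 4, so divide by f(x) over F_5: x^6 + 3x^5 + x^4 + 3x^3 = (x^2 + x)·(x^4 + 2x^3 + 4x^2 + 4x + 3) + (3x^2 + 2x). Hence a·b ≡ 3x^2 + 2x (mod f). (F_5[x]/(f) is a field with 5^4 = 625 elements since f is irreducible of degree 4.)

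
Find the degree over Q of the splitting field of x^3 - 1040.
[K : Q] = 6

The roots of x^3 - 1040 are ∛1040, ω∛1040, ω^2∛1040 where ω = e^(2πi/3) is a primitive cube root of unity, so K = Q(∛1040, ω). Now [Q(∛1040):Q] = 3 (since 1040 is not a perfect cube, x^3 - 1040 is irreducible) and [Q(ω):Q] = 2. Both 2 and 3 divide [K:Q], and [K:Q] ≤ 3·2 = 6, so [K:Q] = 6. (Equivalently: Q(∛1040) ⊂ R but ω ∉ R, so [K : Q(∛1040)] = 2.)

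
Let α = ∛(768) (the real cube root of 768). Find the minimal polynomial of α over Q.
m_α(x) = x^3 - 768

α satisfies α^3 = 768, so x^3 - 768 annihilates α. By the rational root test, a rational root p/q (in lowest terms) of x^3 - 768 would satisfy p^3 = 768 q^3, forcing q = 1 and p^3 = 768; but 768 is not a perfect cube, contradiction. A monic cubic over Q with no rational root is irreducible (any nontrivial factorization would include a linear factor). Hence x^3 - 768 is the minimal polynomial of α, and in particular [Q(α):Q] = 3.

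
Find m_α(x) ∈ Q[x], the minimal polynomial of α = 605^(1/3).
m_α(x) = x^3 - 605

α satisfies α^3 = 605, so x^3 - 605 annihilates α. By the rational root test, a rational root p/q (in lowest terms) of x^3 - 605 would satisfy p^3 = 605 q^3, forcing q = 1 and p^3 = 605; but 605 is not a perfect cube, contradiction. A monic cubic over Q with no rational root is irreducible (any nontrivial factorization would include a linear factor). Hence x^3 - 605 is the minimal polynomial of α, and in particular [Q(α):Q] = 3.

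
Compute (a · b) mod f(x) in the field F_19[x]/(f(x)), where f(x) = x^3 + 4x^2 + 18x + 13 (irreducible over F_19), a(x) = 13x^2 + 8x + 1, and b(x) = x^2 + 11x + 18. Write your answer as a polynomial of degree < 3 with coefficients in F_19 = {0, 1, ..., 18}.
a · b ≡ 16x^2 + 9x + 4 (mod f(x))

Multiply in F_19[x]: a(x)·b(x) = (13x^2 + 8x + 1)·(x^2 + 11x + 18) = 13x^4 + 18x^3 + 3x + 18. This has degree ≥ 3, so divide by f(x) over F_19: 13x^4 + 18x^3 + 3x + 18 = (13x + 4)·(x^3 + 4x^2 + 18x + 13) + (16x^2 + 9x + 4). Hence a·b ≡ 16x^2 + 9x + 4 (mod f). (F_19[x]/(f) is a field with 19^3 = 6859 elements since f is irreducible of degree 3.)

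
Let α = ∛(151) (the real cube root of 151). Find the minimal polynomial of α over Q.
m_α(x) = x^3 - 151

α satisfies α^3 = 151, so x^3 - 151 annihilates α. By the rational root test, a rational root p/q (in lowest terms) of x^3 - 151 would satisfy p^3 = 151 q^3, forcing q = 1 and p^3 = 151; but 151 is not a perfect cube, contradiction. A monic cubic over Q with no rational root is irreducible (any nontrivial factorization would include a linear factor). Hence x^3 - 151 is the minimal polynomial of α, and in particular [Q(α):Q] = 3.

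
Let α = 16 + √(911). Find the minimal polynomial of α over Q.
m_α(x) = x^2 - 32x - 655

From α - 16 = √(911), squaring gives (α - 16)^2 = 911, i.e. α^2 - 32α + 256 = 911, so α^2 - 32α - 655 = 0. The discriminant of x^2 - 32x - 655 is (-32)^2 - 4·(-655) = 1024 + 2620 = 3644, and 4·(911) is not a perfect square in Q since 911 is squarefree and ≠ 1. Hence x^2 - 32x - 655 is irreducible over Q and is the minimal polynomial of α.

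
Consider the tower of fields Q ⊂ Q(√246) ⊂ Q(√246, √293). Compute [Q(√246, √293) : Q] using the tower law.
[Q(√246, √293) : Q] = 4

[Q(√246):Q] = 2 (min poly x^2 - 246, irreducible since 246 is squarefree > 1). For the top step, suppose √293 ∈ Q(√246), say √293 = c + d√246 with c, d ∈ Q. Squaring: 293 = c^2 + 246d^2 + 2cd√246. Since √246 ∉ Q this forces 2cd = 0. If d = 0 then √293 = c ∈ Q, contradicting 293 squarefree > 1. If c = 0 then 293 = 246d^2, so 246·293 = (246d)^2 is a perfect square in Q — but 246·293 = 72078 is not a perfect square (since 246 and 293 are distinct squarefree integers). Contradiction. Hence √293 ∉ Q(√246), so x^2 - 293 stays irreducible over Q(√246) and [Q(√246, √293) : Q(√246)] = 2. By the tower law, [Q(√246, √293) : Q] = 2 · 2 = 4.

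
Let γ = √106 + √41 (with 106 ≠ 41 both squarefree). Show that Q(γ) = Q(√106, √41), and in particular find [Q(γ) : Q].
[Q(γ) : Q] = 4 (equivalently, Q(γ) = Q(√106, √41))

Obviously Q(γ) ⊆ Q(√106, √41), and [Q(√106, √41):Q] = 4 (since 106, 41 are distinct squarefree integers > 1 with 4346 not a perfect square). To show equality we compute the minimal polynomial of γ. From γ = √106 + √41: γ^2 = 106 + 2√(4346) + 41 = 147 + 2√(4346), so γ^2 - 147 = 2√(4346); squaring, (γ^2 - 147)^2 = 4·4346, i.e. γ^4 - 294γ^2 + 21609 - 17384 = 0, i.e. γ^4 - 294γ^2 + 4225 = 0. So γ is a root of x^4 - 294x^2 + 4225. This polynomial is irreducible over Q: it has no rational root (each ±√106 ± √41 is irrational), and any factorization into two quadratics over Q would force √(4346) ∈ Q (pairing opposite roots) or √106, √41 ∈ Q (other pairings), all impossible. Hence [Q(γ):Q] = 4 = [Q(√106, √41):Q], so Q(γ) = Q(√106, √41).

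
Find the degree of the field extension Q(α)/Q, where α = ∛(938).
[Q(α):Q] = 3

The minimal polynomial of α is x^3 - 938, irreducible over Q since 938 is not a perfect cube (so x^3 - 938 has no rational root). Hence [Q(α):Q] = deg(m_α) = 3.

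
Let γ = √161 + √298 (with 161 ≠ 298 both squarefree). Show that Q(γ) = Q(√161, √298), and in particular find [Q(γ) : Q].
[Q(γ) : Q] = 4 (equivalently, Q(γ) = Q(√161, √298))

Obviously Q(γ) ⊆ Q(√161, √298), and [Q(√161, √298):Q] = 4 (since 161, 298 are distinct squarefree integers > 1 with 47978 not a perfect square). To show equality we compute the minimal polynomial of γ. From γ = √161 + √298: γ^2 = 161 + 2√(47978) + 298 = 459 + 2√(47978), so γ^2 - 459 = 2√(47978); squaring, (γ^2 - 459)^2 = 4·47978, i.e. γ^4 - 918γ^2 + 210681 - 191912 = 0, i.e. γ^4 - 918γ^2 + 18769 = 0. So γ is a root of x^4 - 918x^2 + 18769. This polynomial is irreducible over Q: it has no rational root (each ±√161 ± √298 is irrational), and any factorization into two quadratics over Q would force √(47978) ∈ Q (pairing opposite roots) or √161, √298 ∈ Q (other pairings), all impossible. Hence [Q(γ):Q] = 4 = [Q(√161, √298):Q], so Q(γ) = Q(√161, √298).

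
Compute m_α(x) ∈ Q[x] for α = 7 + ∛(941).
m_α(x) = x^3 - 21x^2 + 147x - 1284

Set β = α - 7 = ∛(941), so β^3 = 941. Then (α - 7)^3 - 941 = 0, i.e. α is a root of g(x) = (x - 7)^3 - 941 = x^3 - 21x^2 + 147x - 1284. Since g(x) = h(x - 7) where h(x) = x^3 - 941, and h is irreducible over Q (because 941 is not a perfect cube, so h has no rational root, and a monic cubic with no rational root is irreducible), g is also irreducible (irreducibility is preserved under the substitution x → x - 7). Hence m_α(x) = x^3 - 21x^2 + 147x - 1284.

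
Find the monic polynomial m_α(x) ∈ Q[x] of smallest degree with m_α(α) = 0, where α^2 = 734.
m_α(x) = x^2 - 734

α satisfies α^2 - 734 = 0, so x^2 - 734 annihilates α. Since d = 734 is squarefree and ≠ 1, it is not a perfect square in Q, so x^2 - 734 has no rational root and is therefore irreducible over Q (a degree-2 polynomial over a field is irreducible iff it has no root). Hence m_α(x) = x^2 - 734.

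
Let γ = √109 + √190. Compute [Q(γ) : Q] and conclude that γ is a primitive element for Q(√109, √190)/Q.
[Q(γ) : Q] = 4 (equivalently, Q(γ) = Q(√109, √190))

Obviously Q(γ) ⊆ Q(√109, √190), and [Q(√109, √190):Q] = 4 (since 109, 190 are distinct squarefree integers > 1 with 20710 not a perfect square). To show equality we compute the minimal polynomial of γ. From γ = √109 + √190: γ^2 = 109 + 2√(20710) + 190 = 299 + 2√(20710), so γ^2 - 299 = 2√(20710); squaring, (γ^2 - 299)^2 = 4·20710, i.e. γ^4 - 598γ^2 + 89401 - 82840 = 0, i.e. γ^4 - 598γ^2 + 6561 = 0. So γ is a root of x^4 - 598x^2 + 6561. This polynomial is irreducible over Q: it has no rational root (each ±√109 ± √190 is irrational), and any factorization into two quadratics over Q would force √(20710) ∈ Q (pairing opposite roots) or √109, √190 ∈ Q (other pairings), all impossible. Hence [Q(γ):Q] = 4 = [Q(√109, √190):Q], so Q(γ) = Q(√109, √190).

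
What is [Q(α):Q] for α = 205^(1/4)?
[Q(α):Q] = 4

α is a root of x^4 - 205. By Eisenstein's criterion at the prime p = 5 (which divides the constant term 205 but p^2 = 25 does not, since 205 is squarefree), x^4 - 205 is irreducible over Q. Hence [Q(α):Q] = 4.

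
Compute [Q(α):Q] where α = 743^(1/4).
[Q(α):Q] = 4

α is a root of x^4 - 743. By Eisenstein's criterion at the prime p = 743 (which divides the constant term 743 but p^2 = 552049 does not, since 743 is squarefree), x^4 - 743 is irreducible over Q. Hence [Q(α):Q] = 4.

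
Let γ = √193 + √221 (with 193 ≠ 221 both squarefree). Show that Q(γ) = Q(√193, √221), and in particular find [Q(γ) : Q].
[Q(γ) : Q] = 4 (equivalently, Q(γ) = Q(√193, √221))

Obviously Q(γ) ⊆ Q(√193, √221), and [Q(√193, √221):Q] = 4 (since 193, 221 are distinct squarefree integers > 1 with 42653 not a perfect square). To show equality we compute the minimal polynomial of γ. From γ = √193 + √221: γ^2 = 193 + 2√(42653) + 221 = 414 + 2√(42653), so γ^2 - 414 = 2√(42653); squaring, (γ^2 - 414)^2 = 4·42653, i.e. γ^4 - 828γ^2 + 171396 - 170612 = 0, i.e. γ^4 - 828γ^2 + 784 = 0. So γ is a root of x^4 - 828x^2 + 784. This polynomial is irreducible over Q: it has no rational root (each ±√193 ± √221 is irrational), and any factorization into two quadratics over Q would force √(42653) ∈ Q (pairing opposite roots) or √193, √221 ∈ Q (other pairings), all impossible. Hence [Q(γ):Q] = 4 = [Q(√193, √221):Q], so Q(γ) = Q(√193, √221).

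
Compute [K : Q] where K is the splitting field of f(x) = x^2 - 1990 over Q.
[K : Q] = 2

f(x) = x^2 - 1990 factors as (x - √1990)(x + √1990). The splitting field is K = Q(√1990). Since 1990 is squarefree and > 1, it is not a perfect square, so x^2 - 1990 is irreducible over Q and [Q(√1990) : Q] = 2. Hence [K : Q] = 2.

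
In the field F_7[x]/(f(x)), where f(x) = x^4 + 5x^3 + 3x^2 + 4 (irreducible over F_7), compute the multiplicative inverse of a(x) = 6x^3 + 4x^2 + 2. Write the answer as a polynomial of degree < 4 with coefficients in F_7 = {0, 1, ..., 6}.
a(x)^(-1) ≡ 4x^3 + 6x^2 + 4x + 6 (mod f(x))

Since f is irreducible over F_7, F_7[x]/(f) is a field and a(x) ≠ 0 has an inverse. Apply the extended Euclidean algorithm to f(x) and a(x) in F_7[x]: f(x) = (6x + 5)·a(x) + (4x^2 + 2x + 1);  a(x) = (5x + 2)·(4x^2 + 2x + 1) + (5x);  (4x^2 + 2x + 1) = (5x + 6)·(5x) + (1). The last nonzero remainder is the constant 1 = gcd(f, a) in F_7. Back-substituting through the division chain expresses 1 = s(x)·a(x) + t(x)·f(x) with s(x) ≡ 4x^3 + 6x^2 + 4x + 6 (mod f), so a(x)^(-1) ≡ s(x) = 4x^3 + 6x^2 + 4x + 6 (mod f). Check: (6x^3 + 4x^2 + 2)·(4x^3 + 6x^2 + 4x + 6) = 3x^6 + 3x^5 + 6x^4 + 4x^3 + x^2 + x + 5 ≡ 1 (mod x^4 + 5x^3 + 3x^2 + 4).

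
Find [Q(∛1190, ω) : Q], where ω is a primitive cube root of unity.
[Q(∛1190, ω) : Q] = 6

[Q(∛1190):Q] = 3 (min poly x^3 - 1190, irreducible since 1190 is not a perfect cube). [Q(ω):Q] = 2 (min poly x^2 + x + 1). Since Q(∛1190) ⊂ R and ω ∉ R, we have ω ∉ Q(∛1190), so x^2 + x + 1 remains irreducible over Q(∛1190) and [Q(∛1190, ω) : Q(∛1190)] = 2. By the tower law, [Q(∛1190, ω) : Q] = 3 · 2 = 6. (In fact Q(∛1190, ω) is the splitting field of x^3 - 1190 over Q.)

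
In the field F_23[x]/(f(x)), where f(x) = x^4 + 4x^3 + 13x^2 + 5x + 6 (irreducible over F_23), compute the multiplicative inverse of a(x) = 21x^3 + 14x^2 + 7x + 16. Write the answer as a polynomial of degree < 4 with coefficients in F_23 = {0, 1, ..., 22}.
a(x)^(-1) ≡ 4x^3 + 13x^2 + 15x + 15 (mod f(x))

Since f is irreducible over F_23, F_23[x]/(f) is a field and a(x) ≠ 0 has an inverse. Apply the extended Euclidean algorithm to f(x) and a(x) in F_23[x]: f(x) = (11x + 6)·a(x) + (13x^2 + 17x + 2);  a(x) = (14x + 4)·(13x^2 + 17x + 2) + (3x + 8);  (13x^2 + 17x + 2) = (12x + 12)·(3x + 8) + (21). The last nonzero remainder is the constant 21 = gcd(f, a) in F_23. Back-substituting through the division chain expresses 21 = s(x)·a(x) + t(x)·f(x) with s(x) ≡ 15x^3 + 20x^2 + 16x + 16 (mod f), so (15x^3 + 20x^2 + 16x + 16)·a(x) ≡ 21 (mod f). Multiplying by 21^(-1) ≡ 11 in F_23 gives a(x)^(-1) ≡ 11·(15x^3 + 20x^2 + 16x + 16) ≡ 4x^3 + 13x^2 + 15x + 15 (mod f). Check: (21x^3 + 14x^2 + 7x + 16)·(4x^3 + 13x^2 + 15x + 15) = 15x^6 + 7x^5 + 19x^4 + 13x^3 + 17x^2 + 10 ≡ 1 (mod x^4 + 4x^3 + 13x^2 + 5x + 6).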